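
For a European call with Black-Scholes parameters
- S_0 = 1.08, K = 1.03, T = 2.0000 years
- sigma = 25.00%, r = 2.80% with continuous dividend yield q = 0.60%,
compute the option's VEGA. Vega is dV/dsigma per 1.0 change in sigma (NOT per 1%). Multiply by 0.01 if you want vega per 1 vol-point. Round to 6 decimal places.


Answer: Vega = 0.547634

Derivation:
d1 = 0.4353012670; d2 = 0.0817478765
phi(d1) = 0.3628803441; exp(-qT) = 0.9880717129; exp(-rT) = 0.9455391359
Vega = S * exp(-qT) * phi(d1) * sqrt(T) = 1.0800 * 0.9880717129 * 0.3628803441 * 1.4142135624 = 0.547634


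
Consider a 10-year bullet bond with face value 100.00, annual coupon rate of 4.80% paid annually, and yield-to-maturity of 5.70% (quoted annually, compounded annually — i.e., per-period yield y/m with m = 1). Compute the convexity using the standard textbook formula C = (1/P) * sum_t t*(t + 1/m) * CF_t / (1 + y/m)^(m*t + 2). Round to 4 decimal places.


Answer: Convexity = 73.9118

Derivation:
Coupon per period c = face * coupon_rate / m = 4.800000
Periods per year m = 1; per-period yield y/m = 0.057000
Number of cashflows N = 10
Cashflows (t years, CF_t, discount factor 1/(1+y/m)^(m*t), PV):
  t = 1.0000: CF_t = 4.800000, DF = 0.946074, PV = 4.541154
  t = 2.0000: CF_t = 4.800000, DF = 0.895056, PV = 4.296267
  t = 3.0000: CF_t = 4.800000, DF = 0.846789, PV = 4.064586
  t = 4.0000: CF_t = 4.800000, DF = 0.801125, PV = 3.845398
  t = 5.0000: CF_t = 4.800000, DF = 0.757923, PV = 3.638030
  t = 6.0000: CF_t = 4.800000, DF = 0.717051, PV = 3.441845
  t = 7.0000: CF_t = 4.800000, DF = 0.678383, PV = 3.256239
  t = 8.0000: CF_t = 4.800000, DF = 0.641801, PV = 3.080643
  t = 9.0000: CF_t = 4.800000, DF = 0.607191, PV = 2.914515
  t = 10.0000: CF_t = 104.800000, DF = 0.574447, PV = 60.202068
Price P = sum_t PV_t = 93.280745
Convexity numerator sum_t t*(t + 1/m) * CF_t / (1+y/m)^(m*t + 2):
  t = 1.0000: term = 8.129171
  t = 2.0000: term = 23.072388
  t = 3.0000: term = 43.656362
  t = 4.0000: term = 68.836901
  t = 5.0000: term = 97.687182
  t = 6.0000: term = 129.386996
  t = 7.0000: term = 163.212861
  t = 8.0000: term = 198.528957
  t = 9.0000: term = 234.778804
  t = 10.0000: term = 5927.261939
Convexity = (1/P) * sum = 6894.551561 / 93.280745 = 73.911840


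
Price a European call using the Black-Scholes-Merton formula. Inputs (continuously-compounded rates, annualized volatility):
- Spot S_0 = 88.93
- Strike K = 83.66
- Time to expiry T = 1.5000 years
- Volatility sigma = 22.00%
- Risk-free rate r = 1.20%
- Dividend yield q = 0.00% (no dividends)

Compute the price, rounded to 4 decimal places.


Answer: Price = 12.9388

Derivation:
d1 = (ln(S/K) + (r - q + 0.5*sigma^2) * T) / (sigma * sqrt(T)) = 0.42824718
d2 = d1 - sigma * sqrt(T) = 0.15880331
exp(-rT) = 0.98216103; exp(-qT) = 1.00000000
C = S_0 * exp(-qT) * N(d1) - K * exp(-rT) * N(d2)
N(d1) = 0.66576441; N(d2) = 0.56308808
C = 88.9300 * 1.00000000 * 0.66576441 - 83.6600 * 0.98216103 * 0.56308808 = 12.9388


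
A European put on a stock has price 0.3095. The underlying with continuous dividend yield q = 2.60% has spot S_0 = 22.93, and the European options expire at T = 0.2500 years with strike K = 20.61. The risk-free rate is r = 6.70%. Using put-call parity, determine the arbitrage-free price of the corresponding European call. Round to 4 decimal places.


Put-call parity: C - P = S_0 * exp(-qT) - K * exp(-rT).
S_0 * exp(-qT) = 22.9300 * 0.99352108 = 22.78143835
K * exp(-rT) = 20.6100 * 0.98338950 = 20.26765762
C = P + S*exp(-qT) - K*exp(-rT)
C = 0.3095 + 22.78143835 - 20.26765762 = 2.8233

Answer: Call price = 2.8233


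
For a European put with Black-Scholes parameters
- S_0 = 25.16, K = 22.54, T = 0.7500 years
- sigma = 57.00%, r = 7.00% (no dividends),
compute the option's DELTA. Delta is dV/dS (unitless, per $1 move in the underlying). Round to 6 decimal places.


d1 = 0.5759350990; d2 = 0.0823006189
phi(d1) = 0.3379730392; exp(-qT) = 1.0000000000; exp(-rT) = 0.9488543211
N(-d1) = 0.2823295252
Delta = -exp(-qT) * N(-d1) = -1.0000000000 * 0.2823295252 = -0.282330

Answer: Delta = -0.282330


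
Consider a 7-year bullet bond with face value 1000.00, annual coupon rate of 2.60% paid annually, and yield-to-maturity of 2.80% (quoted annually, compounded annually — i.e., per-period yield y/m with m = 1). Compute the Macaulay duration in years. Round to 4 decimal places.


Answer: Macaulay duration = 6.4859 years

Derivation:
Coupon per period c = face * coupon_rate / m = 26.000000
Periods per year m = 1; per-period yield y/m = 0.028000
Number of cashflows N = 7
Cashflows (t years, CF_t, discount factor 1/(1+y/m)^(m*t), PV):
  t = 1.0000: CF_t = 26.000000, DF = 0.972763, PV = 25.291829
  t = 2.0000: CF_t = 26.000000, DF = 0.946267, PV = 24.602946
  t = 3.0000: CF_t = 26.000000, DF = 0.920493, PV = 23.932827
  t = 4.0000: CF_t = 26.000000, DF = 0.895422, PV = 23.280960
  t = 5.0000: CF_t = 26.000000, DF = 0.871033, PV = 22.646848
  t = 6.0000: CF_t = 26.000000, DF = 0.847308, PV = 22.030008
  t = 7.0000: CF_t = 1026.000000, DF = 0.824230, PV = 845.659551
Price P = sum_t PV_t = 987.444970
Macaulay numerator sum_t t * PV_t:
  t * PV_t at t = 1.0000: 25.291829
  t * PV_t at t = 2.0000: 49.205893
  t * PV_t at t = 3.0000: 71.798481
  t * PV_t at t = 4.0000: 93.123841
  t * PV_t at t = 5.0000: 113.234242
  t * PV_t at t = 6.0000: 132.180050
  t * PV_t at t = 7.0000: 5919.616856
Macaulay duration D = (sum_t t * PV_t) / P = 6404.451192 / 987.444970 = 6.485882


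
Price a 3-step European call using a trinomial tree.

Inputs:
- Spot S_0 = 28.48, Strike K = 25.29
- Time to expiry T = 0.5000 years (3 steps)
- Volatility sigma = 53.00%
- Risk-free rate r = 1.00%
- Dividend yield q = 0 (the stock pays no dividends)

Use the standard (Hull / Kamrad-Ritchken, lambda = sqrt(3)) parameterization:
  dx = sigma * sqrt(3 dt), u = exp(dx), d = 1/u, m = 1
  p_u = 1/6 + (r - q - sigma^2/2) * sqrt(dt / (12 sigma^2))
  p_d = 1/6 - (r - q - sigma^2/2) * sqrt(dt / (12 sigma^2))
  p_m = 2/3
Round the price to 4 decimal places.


Answer: Price = V(0,0) = 5.8893

Derivation:
dt = T/N = 0.166667; dx = sigma*sqrt(3*dt) = 0.374767
u = exp(dx) = 1.454652; d = 1/u = 0.687450
p_u = 0.137660, p_m = 0.666667, p_d = 0.195674
Discount per step: exp(-r*dt) = 0.998335
Stock lattice S(k, j) with j the centered position index:
  k=0: S(0,+0) = 28.4800
  k=1: S(1,-1) = 19.5786; S(1,+0) = 28.4800; S(1,+1) = 41.4285
  k=2: S(2,-2) = 13.4593; S(2,-1) = 19.5786; S(2,+0) = 28.4800; S(2,+1) = 41.4285; S(2,+2) = 60.2640
  k=3: S(3,-3) = 9.2526; S(3,-2) = 13.4593; S(3,-1) = 19.5786; S(3,+0) = 28.4800; S(3,+1) = 41.4285; S(3,+2) = 60.2640; S(3,+3) = 87.6632
Terminal payoffs V(N, j) = max(S_T - K, 0):
  V(3,-3) = 0.000000; V(3,-2) = 0.000000; V(3,-1) = 0.000000; V(3,+0) = 3.190000; V(3,+1) = 16.138485; V(3,+2) = 34.974022; V(3,+3) = 62.373171
Backward induction: V(k, j) = exp(-r*dt) * [p_u * V(k+1, j+1) + p_m * V(k+1, j) + p_d * V(k+1, j-1)]
  V(2,-2) = exp(-r*dt) * [p_u*0.000000 + p_m*0.000000 + p_d*0.000000] = 0.000000
  V(2,-1) = exp(-r*dt) * [p_u*3.190000 + p_m*0.000000 + p_d*0.000000] = 0.438403
  V(2,+0) = exp(-r*dt) * [p_u*16.138485 + p_m*3.190000 + p_d*0.000000] = 4.341045
  V(2,+1) = exp(-r*dt) * [p_u*34.974022 + p_m*16.138485 + p_d*3.190000] = 16.170729
  V(2,+2) = exp(-r*dt) * [p_u*62.373171 + p_m*34.974022 + p_d*16.138485] = 35.001779
  V(1,-1) = exp(-r*dt) * [p_u*4.341045 + p_m*0.438403 + p_d*0.000000] = 0.888374
  V(1,+0) = exp(-r*dt) * [p_u*16.170729 + p_m*4.341045 + p_d*0.438403] = 5.197203
  V(1,+1) = exp(-r*dt) * [p_u*35.001779 + p_m*16.170729 + p_d*4.341045] = 16.420858
  V(0,+0) = exp(-r*dt) * [p_u*16.420858 + p_m*5.197203 + p_d*0.888374] = 5.889300


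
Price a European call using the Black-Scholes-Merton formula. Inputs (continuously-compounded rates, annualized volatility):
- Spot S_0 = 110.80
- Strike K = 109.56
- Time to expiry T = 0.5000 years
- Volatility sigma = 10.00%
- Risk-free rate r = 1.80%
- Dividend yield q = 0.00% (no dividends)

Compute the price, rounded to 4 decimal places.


d1 = (ln(S/K) + (r - q + 0.5*sigma^2) * T) / (sigma * sqrt(T)) = 0.32179623
d2 = d1 - sigma * sqrt(T) = 0.25108556
exp(-rT) = 0.99104038; exp(-qT) = 1.00000000
C = S_0 * exp(-qT) * N(d1) - K * exp(-rT) * N(d2)
N(d1) = 0.62619647; N(d2) = 0.59912602
C = 110.8000 * 1.00000000 * 0.62619647 - 109.5600 * 0.99104038 * 0.59912602 = 4.3304

Answer: Price = 4.3304


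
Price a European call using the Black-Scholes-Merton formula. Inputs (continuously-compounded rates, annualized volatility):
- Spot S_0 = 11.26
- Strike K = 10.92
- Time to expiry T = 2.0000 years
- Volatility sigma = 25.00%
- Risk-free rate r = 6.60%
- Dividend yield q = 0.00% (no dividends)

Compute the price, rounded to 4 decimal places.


Answer: Price = 2.4565

Derivation:
d1 = (ln(S/K) + (r - q + 0.5*sigma^2) * T) / (sigma * sqrt(T)) = 0.63685050
d2 = d1 - sigma * sqrt(T) = 0.28329711
exp(-rT) = 0.87634100; exp(-qT) = 1.00000000
C = S_0 * exp(-qT) * N(d1) - K * exp(-rT) * N(d2)
N(d1) = 0.73788888; N(d2) = 0.61152545
C = 11.2600 * 1.00000000 * 0.73788888 - 10.9200 * 0.87634100 * 0.61152545 = 2.4565


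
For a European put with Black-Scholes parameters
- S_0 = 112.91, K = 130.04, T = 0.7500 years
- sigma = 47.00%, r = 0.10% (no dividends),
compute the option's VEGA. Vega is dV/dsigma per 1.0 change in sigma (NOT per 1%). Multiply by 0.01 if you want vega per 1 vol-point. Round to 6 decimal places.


Answer: Vega = 38.620241

Derivation:
d1 = -0.1416683769; d2 = -0.5487003167
phi(d1) = 0.3949589286; exp(-qT) = 1.0000000000; exp(-rT) = 0.9992502812
Vega = S * exp(-qT) * phi(d1) * sqrt(T) = 112.9100 * 1.0000000000 * 0.3949589286 * 0.8660254038 = 38.620241


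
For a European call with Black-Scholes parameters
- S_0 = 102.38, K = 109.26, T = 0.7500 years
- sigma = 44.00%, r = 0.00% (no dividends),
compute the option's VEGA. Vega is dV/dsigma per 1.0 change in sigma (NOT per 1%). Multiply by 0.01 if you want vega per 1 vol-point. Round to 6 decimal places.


Answer: Vega = 35.364728

Derivation:
d1 = 0.0198425264; d2 = -0.3612086512
phi(d1) = 0.3988637512; exp(-qT) = 1.0000000000; exp(-rT) = 1.0000000000
Vega = S * exp(-qT) * phi(d1) * sqrt(T) = 102.3800 * 1.0000000000 * 0.3988637512 * 0.8660254038 = 35.364728


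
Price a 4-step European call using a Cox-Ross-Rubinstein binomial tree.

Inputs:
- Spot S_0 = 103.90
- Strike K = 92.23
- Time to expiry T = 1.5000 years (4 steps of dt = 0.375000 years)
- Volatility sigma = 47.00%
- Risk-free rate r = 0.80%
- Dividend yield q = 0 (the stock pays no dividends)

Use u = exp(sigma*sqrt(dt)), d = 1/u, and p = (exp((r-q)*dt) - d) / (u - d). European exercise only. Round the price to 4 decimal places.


Answer: Price = V(0,0) = 29.3270

Derivation:
dt = T/N = 0.375000
u = exp(sigma*sqrt(dt)) = 1.333511; d = 1/u = 0.749900
p = (exp((r-q)*dt) - d) / (u - d) = 0.433687
Discount per step: exp(-r*dt) = 0.997004
Stock lattice S(k, i) with i counting down-moves:
  k=0: S(0,0) = 103.9000
  k=1: S(1,0) = 138.5518; S(1,1) = 77.9146
  k=2: S(2,0) = 184.7602; S(2,1) = 103.9000; S(2,2) = 58.4282
  k=3: S(3,0) = 246.3797; S(3,1) = 138.5518; S(3,2) = 77.9146; S(3,3) = 43.8153
  k=4: S(4,0) = 328.5500; S(4,1) = 184.7602; S(4,2) = 103.9000; S(4,3) = 58.4282; S(4,4) = 32.8571
Terminal payoffs V(N, i) = max(S_T - K, 0):
  V(4,0) = 236.320014; V(4,1) = 92.530241; V(4,2) = 11.670000; V(4,3) = 0.000000; V(4,4) = 0.000000
Backward induction: V(k, i) = exp(-r*dt) * [p * V(k+1, i) + (1-p) * V(k+1, i+1)].
  V(3,0) = exp(-r*dt) * [p*236.320014 + (1-p)*92.530241] = 154.426022
  V(3,1) = exp(-r*dt) * [p*92.530241 + (1-p)*11.670000] = 46.598031
  V(3,2) = exp(-r*dt) * [p*11.670000 + (1-p)*0.000000] = 5.045967
  V(3,3) = exp(-r*dt) * [p*0.000000 + (1-p)*0.000000] = 0.000000
  V(2,0) = exp(-r*dt) * [p*154.426022 + (1-p)*46.598031] = 93.081964
  V(2,1) = exp(-r*dt) * [p*46.598031 + (1-p)*5.045967] = 22.997461
  V(2,2) = exp(-r*dt) * [p*5.045967 + (1-p)*0.000000] = 2.181815
  V(1,0) = exp(-r*dt) * [p*93.081964 + (1-p)*22.997461] = 53.232262
  V(1,1) = exp(-r*dt) * [p*22.997461 + (1-p)*2.181815] = 11.175712
  V(0,0) = exp(-r*dt) * [p*53.232262 + (1-p)*11.175712] = 29.326978


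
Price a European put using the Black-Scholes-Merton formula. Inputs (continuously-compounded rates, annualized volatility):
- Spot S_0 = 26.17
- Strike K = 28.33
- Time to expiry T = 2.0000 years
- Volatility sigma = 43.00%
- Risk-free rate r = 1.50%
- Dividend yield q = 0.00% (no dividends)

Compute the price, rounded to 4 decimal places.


Answer: Price = 7.0922

Derivation:
d1 = (ln(S/K) + (r - q + 0.5*sigma^2) * T) / (sigma * sqrt(T)) = 0.22297281
d2 = d1 - sigma * sqrt(T) = -0.38513902
exp(-rT) = 0.97044553; exp(-qT) = 1.00000000
P = K * exp(-rT) * N(-d2) - S_0 * exp(-qT) * N(-d1)
N(-d1) = 0.41177833; N(-d2) = 0.64993279
P = 28.3300 * 0.97044553 * 0.64993279 - 26.1700 * 1.00000000 * 0.41177833 = 7.0922


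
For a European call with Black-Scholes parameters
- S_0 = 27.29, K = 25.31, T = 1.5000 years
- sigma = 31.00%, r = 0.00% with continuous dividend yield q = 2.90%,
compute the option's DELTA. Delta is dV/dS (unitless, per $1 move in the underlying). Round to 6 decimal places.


d1 = 0.2736468805; d2 = -0.1060240297
phi(d1) = 0.3842815312; exp(-qT) = 0.9574325541; exp(-rT) = 1.0000000000
N(d1) = 0.6078219984
Delta = exp(-qT) * N(d1) = 0.9574325541 * 0.6078219984 = 0.581949

Answer: Delta = 0.581949


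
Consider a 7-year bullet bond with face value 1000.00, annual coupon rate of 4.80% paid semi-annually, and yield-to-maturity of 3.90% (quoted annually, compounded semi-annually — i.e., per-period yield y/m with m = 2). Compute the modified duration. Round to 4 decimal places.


Answer: Modified duration = 5.9423

Derivation:
Coupon per period c = face * coupon_rate / m = 24.000000
Periods per year m = 2; per-period yield y/m = 0.019500
Number of cashflows N = 14
Cashflows (t years, CF_t, discount factor 1/(1+y/m)^(m*t), PV):
  t = 0.5000: CF_t = 24.000000, DF = 0.980873, PV = 23.540951
  t = 1.0000: CF_t = 24.000000, DF = 0.962112, PV = 23.090683
  t = 1.5000: CF_t = 24.000000, DF = 0.943709, PV = 22.649027
  t = 2.0000: CF_t = 24.000000, DF = 0.925659, PV = 22.215819
  t = 2.5000: CF_t = 24.000000, DF = 0.907954, PV = 21.790896
  t = 3.0000: CF_t = 24.000000, DF = 0.890588, PV = 21.374101
  t = 3.5000: CF_t = 24.000000, DF = 0.873553, PV = 20.965278
  t = 4.0000: CF_t = 24.000000, DF = 0.856845, PV = 20.564275
  t = 4.5000: CF_t = 24.000000, DF = 0.840456, PV = 20.170942
  t = 5.0000: CF_t = 24.000000, DF = 0.824380, PV = 19.785131
  t = 5.5000: CF_t = 24.000000, DF = 0.808613, PV = 19.406701
  t = 6.0000: CF_t = 24.000000, DF = 0.793146, PV = 19.035508
  t = 6.5000: CF_t = 24.000000, DF = 0.777976, PV = 18.671416
  t = 7.0000: CF_t = 1024.000000, DF = 0.763095, PV = 781.409587
Price P = sum_t PV_t = 1054.670316
First compute Macaulay numerator sum_t t * PV_t:
  t * PV_t at t = 0.5000: 11.770476
  t * PV_t at t = 1.0000: 23.090683
  t * PV_t at t = 1.5000: 33.973541
  t * PV_t at t = 2.0000: 44.431637
  t * PV_t at t = 2.5000: 54.477240
  t * PV_t at t = 3.0000: 64.122304
  t * PV_t at t = 3.5000: 73.378474
  t * PV_t at t = 4.0000: 82.257100
  t * PV_t at t = 4.5000: 90.769237
  t * PV_t at t = 5.0000: 98.925657
  t * PV_t at t = 5.5000: 106.736854
  t * PV_t at t = 6.0000: 114.213050
  t * PV_t at t = 6.5000: 121.364203
  t * PV_t at t = 7.0000: 5469.867107
Macaulay duration D = 6389.377563 / 1054.670316 = 6.058175
Modified duration = D / (1 + y/m) = 6.058175 / (1 + 0.019500) = 5.942300


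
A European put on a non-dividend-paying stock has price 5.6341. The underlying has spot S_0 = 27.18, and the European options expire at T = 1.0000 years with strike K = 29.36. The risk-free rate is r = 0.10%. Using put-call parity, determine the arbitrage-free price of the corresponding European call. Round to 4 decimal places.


Answer: Call price = 3.4834

Derivation:
Put-call parity: C - P = S_0 * exp(-qT) - K * exp(-rT).
S_0 * exp(-qT) = 27.1800 * 1.00000000 = 27.18000000
K * exp(-rT) = 29.3600 * 0.99900050 = 29.33065468
C = P + S*exp(-qT) - K*exp(-rT)
C = 5.6341 + 27.18000000 - 29.33065468 = 3.4834


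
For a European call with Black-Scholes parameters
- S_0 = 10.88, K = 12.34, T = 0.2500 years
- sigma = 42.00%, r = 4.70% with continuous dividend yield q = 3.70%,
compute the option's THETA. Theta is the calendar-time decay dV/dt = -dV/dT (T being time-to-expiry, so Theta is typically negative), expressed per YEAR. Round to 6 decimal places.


d1 = -0.4827132240; d2 = -0.6927132240
phi(d1) = 0.3550684960; exp(-qT) = 0.9907926496; exp(-rT) = 0.9883187617
Theta = -S*exp(-qT)*phi(d1)*sigma/(2*sqrt(T)) - r*K*exp(-rT)*N(d2) + q*S*exp(-qT)*N(d1)
N(d1) = 0.3146496862; N(d2) = 0.2442447693; sqrt(T) = 0.5000000000
Term 1 = -10.8800 * 0.9907926496 * 0.3550684960 * 0.4200 / (2 * 0.5000000000) = -1.6075818799
Term 2 = -0.0470 * 12.3400 * 0.9883187617 * 0.2442447693 = -0.1400023512
Term 3 = 0.0370 * 10.8800 * 0.9907926496 * 0.3146496862 = 0.1254991252
Theta = -1.6075818799 + (-0.1400023512) + (0.1254991252) = -1.622085

Answer: Theta = -1.622085


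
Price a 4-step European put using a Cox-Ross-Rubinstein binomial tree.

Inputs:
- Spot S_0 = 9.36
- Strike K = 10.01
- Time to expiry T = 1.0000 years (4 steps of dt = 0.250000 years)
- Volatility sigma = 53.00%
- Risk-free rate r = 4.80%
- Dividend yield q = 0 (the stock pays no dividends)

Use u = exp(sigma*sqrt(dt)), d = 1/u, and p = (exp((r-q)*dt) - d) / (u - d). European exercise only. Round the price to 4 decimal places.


Answer: Price = V(0,0) = 2.0480

Derivation:
dt = T/N = 0.250000
u = exp(sigma*sqrt(dt)) = 1.303431; d = 1/u = 0.767206
p = (exp((r-q)*dt) - d) / (u - d) = 0.456648
Discount per step: exp(-r*dt) = 0.988072
Stock lattice S(k, i) with i counting down-moves:
  k=0: S(0,0) = 9.3600
  k=1: S(1,0) = 12.2001; S(1,1) = 7.1810
  k=2: S(2,0) = 15.9020; S(2,1) = 9.3600; S(2,2) = 5.5093
  k=3: S(3,0) = 20.7272; S(3,1) = 12.2001; S(3,2) = 7.1810; S(3,3) = 4.2268
  k=4: S(4,0) = 27.0164; S(4,1) = 15.9020; S(4,2) = 9.3600; S(4,3) = 5.5093; S(4,4) = 3.2428
Terminal payoffs V(N, i) = max(K - S_T, 0):
  V(4,0) = 0.000000; V(4,1) = 0.000000; V(4,2) = 0.650000; V(4,3) = 4.500657; V(4,4) = 6.767174
Backward induction: V(k, i) = exp(-r*dt) * [p * V(k+1, i) + (1-p) * V(k+1, i+1)].
  V(3,0) = exp(-r*dt) * [p*0.000000 + (1-p)*0.000000] = 0.000000
  V(3,1) = exp(-r*dt) * [p*0.000000 + (1-p)*0.650000] = 0.348966
  V(3,2) = exp(-r*dt) * [p*0.650000 + (1-p)*4.500657] = 2.709550
  V(3,3) = exp(-r*dt) * [p*4.500657 + (1-p)*6.767174] = 5.663797
  V(2,0) = exp(-r*dt) * [p*0.000000 + (1-p)*0.348966] = 0.187349
  V(2,1) = exp(-r*dt) * [p*0.348966 + (1-p)*2.709550] = 1.612131
  V(2,2) = exp(-r*dt) * [p*2.709550 + (1-p)*5.663797] = 4.263277
  V(1,0) = exp(-r*dt) * [p*0.187349 + (1-p)*1.612131] = 0.950037
  V(1,1) = exp(-r*dt) * [p*1.612131 + (1-p)*4.263277] = 3.016223
  V(0,0) = exp(-r*dt) * [p*0.950037 + (1-p)*3.016223] = 2.047978


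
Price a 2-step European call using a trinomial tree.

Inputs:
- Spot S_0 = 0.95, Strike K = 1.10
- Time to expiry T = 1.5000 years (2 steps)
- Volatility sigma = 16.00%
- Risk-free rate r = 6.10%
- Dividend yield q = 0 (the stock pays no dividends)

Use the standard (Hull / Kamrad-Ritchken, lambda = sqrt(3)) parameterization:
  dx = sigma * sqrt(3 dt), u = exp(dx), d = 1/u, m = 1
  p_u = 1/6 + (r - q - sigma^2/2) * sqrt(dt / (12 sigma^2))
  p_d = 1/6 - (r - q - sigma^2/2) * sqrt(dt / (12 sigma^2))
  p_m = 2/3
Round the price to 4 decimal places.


Answer: Price = V(0,0) = 0.0550

Derivation:
dt = T/N = 0.750000; dx = sigma*sqrt(3*dt) = 0.240000
u = exp(dx) = 1.271249; d = 1/u = 0.786628
p_u = 0.241979, p_m = 0.666667, p_d = 0.091354
Discount per step: exp(-r*dt) = 0.955281
Stock lattice S(k, j) with j the centered position index:
  k=0: S(0,+0) = 0.9500
  k=1: S(1,-1) = 0.7473; S(1,+0) = 0.9500; S(1,+1) = 1.2077
  k=2: S(2,-2) = 0.5878; S(2,-1) = 0.7473; S(2,+0) = 0.9500; S(2,+1) = 1.2077; S(2,+2) = 1.5353
Terminal payoffs V(N, j) = max(S_T - K, 0):
  V(2,-2) = 0.000000; V(2,-1) = 0.000000; V(2,+0) = 0.000000; V(2,+1) = 0.107687; V(2,+2) = 0.435271
Backward induction: V(k, j) = exp(-r*dt) * [p_u * V(k+1, j+1) + p_m * V(k+1, j) + p_d * V(k+1, j-1)]
  V(1,-1) = exp(-r*dt) * [p_u*0.000000 + p_m*0.000000 + p_d*0.000000] = 0.000000
  V(1,+0) = exp(-r*dt) * [p_u*0.107687 + p_m*0.000000 + p_d*0.000000] = 0.024893
  V(1,+1) = exp(-r*dt) * [p_u*0.435271 + p_m*0.107687 + p_d*0.000000] = 0.169197
  V(0,+0) = exp(-r*dt) * [p_u*0.169197 + p_m*0.024893 + p_d*0.000000] = 0.054964


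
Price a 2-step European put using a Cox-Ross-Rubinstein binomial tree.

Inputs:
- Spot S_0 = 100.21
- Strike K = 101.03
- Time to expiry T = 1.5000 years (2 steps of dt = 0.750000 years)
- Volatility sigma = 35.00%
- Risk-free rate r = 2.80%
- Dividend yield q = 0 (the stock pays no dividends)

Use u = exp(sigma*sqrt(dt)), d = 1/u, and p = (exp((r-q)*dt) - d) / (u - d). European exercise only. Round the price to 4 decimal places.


dt = T/N = 0.750000
u = exp(sigma*sqrt(dt)) = 1.354062; d = 1/u = 0.738519
p = (exp((r-q)*dt) - d) / (u - d) = 0.459275
Discount per step: exp(-r*dt) = 0.979219
Stock lattice S(k, i) with i counting down-moves:
  k=0: S(0,0) = 100.2100
  k=1: S(1,0) = 135.6905; S(1,1) = 74.0070
  k=2: S(2,0) = 183.7334; S(2,1) = 100.2100; S(2,2) = 54.6555
Terminal payoffs V(N, i) = max(K - S_T, 0):
  V(2,0) = 0.000000; V(2,1) = 0.820000; V(2,2) = 46.374481
Backward induction: V(k, i) = exp(-r*dt) * [p * V(k+1, i) + (1-p) * V(k+1, i+1)].
  V(1,0) = exp(-r*dt) * [p*0.000000 + (1-p)*0.820000] = 0.434181
  V(1,1) = exp(-r*dt) * [p*0.820000 + (1-p)*46.374481] = 24.923536
  V(0,0) = exp(-r*dt) * [p*0.434181 + (1-p)*24.923536] = 13.391991

Answer: Price = V(0,0) = 13.3920


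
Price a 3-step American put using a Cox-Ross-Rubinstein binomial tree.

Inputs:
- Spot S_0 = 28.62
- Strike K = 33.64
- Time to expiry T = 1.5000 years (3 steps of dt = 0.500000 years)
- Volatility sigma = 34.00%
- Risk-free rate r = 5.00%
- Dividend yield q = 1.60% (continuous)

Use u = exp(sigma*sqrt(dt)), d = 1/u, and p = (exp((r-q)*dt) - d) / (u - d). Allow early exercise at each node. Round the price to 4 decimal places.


dt = T/N = 0.500000
u = exp(sigma*sqrt(dt)) = 1.271778; d = 1/u = 0.786300
p = (exp((r-q)*dt) - d) / (u - d) = 0.475500
Discount per step: exp(-r*dt) = 0.975310
Stock lattice S(k, i) with i counting down-moves:
  k=0: S(0,0) = 28.6200
  k=1: S(1,0) = 36.3983; S(1,1) = 22.5039
  k=2: S(2,0) = 46.2906; S(2,1) = 28.6200; S(2,2) = 17.6948
  k=3: S(3,0) = 58.8714; S(3,1) = 36.3983; S(3,2) = 22.5039; S(3,3) = 13.9135
Terminal payoffs V(N, i) = max(K - S_T, 0):
  V(3,0) = 0.000000; V(3,1) = 0.000000; V(3,2) = 11.136081; V(3,3) = 19.726538
Backward induction: V(k, i) = exp(-r*dt) * [p * V(k+1, i) + (1-p) * V(k+1, i+1)]; then take max(V_cont, immediate exercise) for American.
  V(2,0) = exp(-r*dt) * [p*0.000000 + (1-p)*0.000000] = 0.000000; exercise = 0.000000; V(2,0) = max -> 0.000000
  V(2,1) = exp(-r*dt) * [p*0.000000 + (1-p)*11.136081] = 5.696661; exercise = 5.020000; V(2,1) = max -> 5.696661
  V(2,2) = exp(-r*dt) * [p*11.136081 + (1-p)*19.726538] = 15.255578; exercise = 15.945158; V(2,2) = max -> 15.945158
  V(1,0) = exp(-r*dt) * [p*0.000000 + (1-p)*5.696661] = 2.914127; exercise = 0.000000; V(1,0) = max -> 2.914127
  V(1,1) = exp(-r*dt) * [p*5.696661 + (1-p)*15.945158] = 10.798628; exercise = 11.136081; V(1,1) = max -> 11.136081
  V(0,0) = exp(-r*dt) * [p*2.914127 + (1-p)*11.136081] = 7.048117; exercise = 5.020000; V(0,0) = max -> 7.048117

Answer: Price = V(0,0) = 7.0481


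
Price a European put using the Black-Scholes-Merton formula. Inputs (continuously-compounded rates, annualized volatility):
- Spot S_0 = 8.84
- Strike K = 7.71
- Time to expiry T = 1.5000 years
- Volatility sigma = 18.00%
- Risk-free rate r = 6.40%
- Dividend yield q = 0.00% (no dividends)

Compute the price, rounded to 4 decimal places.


d1 = (ln(S/K) + (r - q + 0.5*sigma^2) * T) / (sigma * sqrt(T)) = 1.16608725
d2 = d1 - sigma * sqrt(T) = 0.94563318
exp(-rT) = 0.90846402; exp(-qT) = 1.00000000
P = K * exp(-rT) * N(-d2) - S_0 * exp(-qT) * N(-d1)
N(-d1) = 0.12178958; N(-d2) = 0.17216786
P = 7.7100 * 0.90846402 * 0.17216786 - 8.8400 * 1.00000000 * 0.12178958 = 0.1293

Answer: Price = 0.1293


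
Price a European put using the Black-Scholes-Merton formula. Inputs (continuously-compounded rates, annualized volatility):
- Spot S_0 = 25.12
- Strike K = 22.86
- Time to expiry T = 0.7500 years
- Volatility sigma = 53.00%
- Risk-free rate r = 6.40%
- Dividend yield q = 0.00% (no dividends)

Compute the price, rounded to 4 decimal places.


Answer: Price = 2.7906

Derivation:
d1 = (ln(S/K) + (r - q + 0.5*sigma^2) * T) / (sigma * sqrt(T)) = 0.53946995
d2 = d1 - sigma * sqrt(T) = 0.08047649
exp(-rT) = 0.95313379; exp(-qT) = 1.00000000
P = K * exp(-rT) * N(-d2) - S_0 * exp(-qT) * N(-d1)
N(-d1) = 0.29478131; N(-d2) = 0.46792915
P = 22.8600 * 0.95313379 * 0.46792915 - 25.1200 * 1.00000000 * 0.29478131 = 2.7906


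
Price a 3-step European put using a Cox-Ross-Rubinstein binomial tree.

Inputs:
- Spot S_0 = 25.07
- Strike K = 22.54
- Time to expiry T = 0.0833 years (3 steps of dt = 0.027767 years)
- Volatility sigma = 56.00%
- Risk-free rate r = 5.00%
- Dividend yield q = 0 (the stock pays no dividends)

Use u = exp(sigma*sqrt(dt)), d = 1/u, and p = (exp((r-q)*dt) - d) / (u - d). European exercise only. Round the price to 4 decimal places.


dt = T/N = 0.027767
u = exp(sigma*sqrt(dt)) = 1.097807; d = 1/u = 0.910907
p = (exp((r-q)*dt) - d) / (u - d) = 0.484122
Discount per step: exp(-r*dt) = 0.998613
Stock lattice S(k, i) with i counting down-moves:
  k=0: S(0,0) = 25.0700
  k=1: S(1,0) = 27.5220; S(1,1) = 22.8364
  k=2: S(2,0) = 30.2139; S(2,1) = 25.0700; S(2,2) = 20.8019
  k=3: S(3,0) = 33.1690; S(3,1) = 27.5220; S(3,2) = 22.8364; S(3,3) = 18.9486
Terminal payoffs V(N, i) = max(K - S_T, 0):
  V(3,0) = 0.000000; V(3,1) = 0.000000; V(3,2) = 0.000000; V(3,3) = 3.591440
Backward induction: V(k, i) = exp(-r*dt) * [p * V(k+1, i) + (1-p) * V(k+1, i+1)].
  V(2,0) = exp(-r*dt) * [p*0.000000 + (1-p)*0.000000] = 0.000000
  V(2,1) = exp(-r*dt) * [p*0.000000 + (1-p)*0.000000] = 0.000000
  V(2,2) = exp(-r*dt) * [p*0.000000 + (1-p)*3.591440] = 1.850176
  V(1,0) = exp(-r*dt) * [p*0.000000 + (1-p)*0.000000] = 0.000000
  V(1,1) = exp(-r*dt) * [p*0.000000 + (1-p)*1.850176] = 0.953142
  V(0,0) = exp(-r*dt) * [p*0.000000 + (1-p)*0.953142] = 0.491023

Answer: Price = V(0,0) = 0.4910


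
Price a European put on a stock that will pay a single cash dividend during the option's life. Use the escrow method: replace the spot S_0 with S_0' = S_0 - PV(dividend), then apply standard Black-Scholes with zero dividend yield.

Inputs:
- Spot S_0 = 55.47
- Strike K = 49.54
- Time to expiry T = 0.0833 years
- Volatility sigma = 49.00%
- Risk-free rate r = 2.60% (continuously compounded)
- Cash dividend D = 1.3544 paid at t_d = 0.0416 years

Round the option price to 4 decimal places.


PV(D) = D * exp(-r * t_d) = 1.3544 * 0.99891898 = 1.35293587
S_0' = S_0 - PV(D) = 55.4700 - 1.35293587 = 54.11706413
d1 = (ln(S_0'/K) + (r + sigma^2/2)*T) / (sigma*sqrt(T)) = 0.71088461
d2 = d1 - sigma*sqrt(T) = 0.56946209
exp(-rT) = 0.99783654
N(-d1) = 0.23857787; N(-d2) = 0.28452130
P = K * exp(-rT) * N(-d2) - S_0' * N(-d1) = 49.5400 * 0.99783654 * 0.28452130 - 54.11706413 * 0.23857787 = 1.1536

Answer: Price = 1.1536


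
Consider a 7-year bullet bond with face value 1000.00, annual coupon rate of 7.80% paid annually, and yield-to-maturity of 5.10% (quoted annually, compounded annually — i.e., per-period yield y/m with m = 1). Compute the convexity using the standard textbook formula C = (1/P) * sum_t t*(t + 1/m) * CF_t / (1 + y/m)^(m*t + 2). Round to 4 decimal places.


Coupon per period c = face * coupon_rate / m = 78.000000
Periods per year m = 1; per-period yield y/m = 0.051000
Number of cashflows N = 7
Cashflows (t years, CF_t, discount factor 1/(1+y/m)^(m*t), PV):
  t = 1.0000: CF_t = 78.000000, DF = 0.951475, PV = 74.215033
  t = 2.0000: CF_t = 78.000000, DF = 0.905304, PV = 70.613733
  t = 3.0000: CF_t = 78.000000, DF = 0.861374, PV = 67.187186
  t = 4.0000: CF_t = 78.000000, DF = 0.819576, PV = 63.926914
  t = 5.0000: CF_t = 78.000000, DF = 0.779806, PV = 60.824847
  t = 6.0000: CF_t = 78.000000, DF = 0.741965, PV = 57.873308
  t = 7.0000: CF_t = 1078.000000, DF = 0.705961, PV = 761.026445
Price P = sum_t PV_t = 1155.667466
Convexity numerator sum_t t*(t + 1/m) * CF_t / (1+y/m)^(m*t + 2):
  t = 1.0000: term = 134.374373
  t = 2.0000: term = 383.561483
  t = 3.0000: term = 729.898160
  t = 4.0000: term = 1157.466159
  t = 5.0000: term = 1651.949798
  t = 6.0000: term = 2200.504013
  t = 7.0000: term = 38581.787402
Convexity = (1/P) * sum = 44839.541387 / 1155.667466 = 38.799692

Answer: Convexity = 38.7997


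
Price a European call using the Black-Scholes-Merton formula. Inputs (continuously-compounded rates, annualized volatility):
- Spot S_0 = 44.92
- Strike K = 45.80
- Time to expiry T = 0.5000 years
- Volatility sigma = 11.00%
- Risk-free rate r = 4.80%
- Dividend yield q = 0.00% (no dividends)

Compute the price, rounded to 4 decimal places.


Answer: Price = 1.4958

Derivation:
d1 = (ln(S/K) + (r - q + 0.5*sigma^2) * T) / (sigma * sqrt(T)) = 0.09801835
d2 = d1 - sigma * sqrt(T) = 0.02023661
exp(-rT) = 0.97628571; exp(-qT) = 1.00000000
C = S_0 * exp(-qT) * N(d1) - K * exp(-rT) * N(d2)
N(d1) = 0.53904114; N(d2) = 0.50807269
C = 44.9200 * 1.00000000 * 0.53904114 - 45.8000 * 0.97628571 * 0.50807269 = 1.4958


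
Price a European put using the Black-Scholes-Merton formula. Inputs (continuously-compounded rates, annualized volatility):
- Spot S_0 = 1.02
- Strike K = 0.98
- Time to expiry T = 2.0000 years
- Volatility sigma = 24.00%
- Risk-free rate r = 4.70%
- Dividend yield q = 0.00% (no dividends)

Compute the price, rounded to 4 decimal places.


d1 = (ln(S/K) + (r - q + 0.5*sigma^2) * T) / (sigma * sqrt(T)) = 0.56452263
d2 = d1 - sigma * sqrt(T) = 0.22511138
exp(-rT) = 0.91028276; exp(-qT) = 1.00000000
P = K * exp(-rT) * N(-d2) - S_0 * exp(-qT) * N(-d1)
N(-d1) = 0.28619925; N(-d2) = 0.41094632
P = 0.9800 * 0.91028276 * 0.41094632 - 1.0200 * 1.00000000 * 0.28619925 = 0.0747

Answer: Price = 0.0747


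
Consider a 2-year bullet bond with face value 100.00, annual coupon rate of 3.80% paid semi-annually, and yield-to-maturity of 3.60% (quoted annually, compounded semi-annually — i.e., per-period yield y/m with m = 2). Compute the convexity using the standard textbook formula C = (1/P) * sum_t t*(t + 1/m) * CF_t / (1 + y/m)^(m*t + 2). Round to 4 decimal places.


Coupon per period c = face * coupon_rate / m = 1.900000
Periods per year m = 2; per-period yield y/m = 0.018000
Number of cashflows N = 4
Cashflows (t years, CF_t, discount factor 1/(1+y/m)^(m*t), PV):
  t = 0.5000: CF_t = 1.900000, DF = 0.982318, PV = 1.866405
  t = 1.0000: CF_t = 1.900000, DF = 0.964949, PV = 1.833403
  t = 1.5000: CF_t = 1.900000, DF = 0.947887, PV = 1.800986
  t = 2.0000: CF_t = 101.900000, DF = 0.931127, PV = 94.881834
Price P = sum_t PV_t = 100.382628
Convexity numerator sum_t t*(t + 1/m) * CF_t / (1+y/m)^(m*t + 2):
  t = 0.5000: term = 0.900493
  t = 1.0000: term = 2.653712
  t = 1.5000: term = 5.213579
  t = 2.0000: term = 457.780744
Convexity = (1/P) * sum = 466.548527 / 100.382628 = 4.647702

Answer: Convexity = 4.6477


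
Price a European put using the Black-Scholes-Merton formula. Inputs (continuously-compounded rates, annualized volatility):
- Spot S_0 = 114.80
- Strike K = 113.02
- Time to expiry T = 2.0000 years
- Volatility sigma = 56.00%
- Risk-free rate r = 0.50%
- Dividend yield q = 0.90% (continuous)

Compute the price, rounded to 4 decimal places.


d1 = (ln(S/K) + (r - q + 0.5*sigma^2) * T) / (sigma * sqrt(T)) = 0.40560995
d2 = d1 - sigma * sqrt(T) = -0.38634965
exp(-rT) = 0.99004983; exp(-qT) = 0.98216103
P = K * exp(-rT) * N(-d2) - S_0 * exp(-qT) * N(-d1)
N(-d1) = 0.34251461; N(-d2) = 0.65038113
P = 113.0200 * 0.99004983 * 0.65038113 - 114.8000 * 0.98216103 * 0.34251461 = 34.1554

Answer: Price = 34.1554


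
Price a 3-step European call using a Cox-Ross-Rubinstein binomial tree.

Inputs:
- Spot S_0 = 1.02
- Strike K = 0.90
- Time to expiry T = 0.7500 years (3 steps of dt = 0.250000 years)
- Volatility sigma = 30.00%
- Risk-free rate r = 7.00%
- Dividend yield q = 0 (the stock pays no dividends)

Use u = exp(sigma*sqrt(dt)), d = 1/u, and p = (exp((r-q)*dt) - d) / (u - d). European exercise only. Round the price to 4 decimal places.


dt = T/N = 0.250000
u = exp(sigma*sqrt(dt)) = 1.161834; d = 1/u = 0.860708
p = (exp((r-q)*dt) - d) / (u - d) = 0.521197
Discount per step: exp(-r*dt) = 0.982652
Stock lattice S(k, i) with i counting down-moves:
  k=0: S(0,0) = 1.0200
  k=1: S(1,0) = 1.1851; S(1,1) = 0.8779
  k=2: S(2,0) = 1.3769; S(2,1) = 1.0200; S(2,2) = 0.7556
  k=3: S(3,0) = 1.5997; S(3,1) = 1.1851; S(3,2) = 0.8779; S(3,3) = 0.6504
Terminal payoffs V(N, i) = max(S_T - K, 0):
  V(3,0) = 0.699678; V(3,1) = 0.285071; V(3,2) = 0.000000; V(3,3) = 0.000000
Backward induction: V(k, i) = exp(-r*dt) * [p * V(k+1, i) + (1-p) * V(k+1, i+1)].
  V(2,0) = exp(-r*dt) * [p*0.699678 + (1-p)*0.285071] = 0.492469
  V(2,1) = exp(-r*dt) * [p*0.285071 + (1-p)*0.000000] = 0.146001
  V(2,2) = exp(-r*dt) * [p*0.000000 + (1-p)*0.000000] = 0.000000
  V(1,0) = exp(-r*dt) * [p*0.492469 + (1-p)*0.146001] = 0.320913
  V(1,1) = exp(-r*dt) * [p*0.146001 + (1-p)*0.000000] = 0.074775
  V(0,0) = exp(-r*dt) * [p*0.320913 + (1-p)*0.074775] = 0.199539

Answer: Price = V(0,0) = 0.1995


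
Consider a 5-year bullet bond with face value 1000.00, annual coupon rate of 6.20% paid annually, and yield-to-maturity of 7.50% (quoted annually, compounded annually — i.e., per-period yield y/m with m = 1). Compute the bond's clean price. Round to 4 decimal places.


Answer: Price = 947.4035

Derivation:
Coupon per period c = face * coupon_rate / m = 62.000000
Periods per year m = 1; per-period yield y/m = 0.075000
Number of cashflows N = 5
Cashflows (t years, CF_t, discount factor 1/(1+y/m)^(m*t), PV):
  t = 1.0000: CF_t = 62.000000, DF = 0.930233, PV = 57.674419
  t = 2.0000: CF_t = 62.000000, DF = 0.865333, PV = 53.650622
  t = 3.0000: CF_t = 62.000000, DF = 0.804961, PV = 49.907555
  t = 4.0000: CF_t = 62.000000, DF = 0.748801, PV = 46.425633
  t = 5.0000: CF_t = 1062.000000, DF = 0.696559, PV = 739.745268
Price P = sum_t PV_t = 947.403496


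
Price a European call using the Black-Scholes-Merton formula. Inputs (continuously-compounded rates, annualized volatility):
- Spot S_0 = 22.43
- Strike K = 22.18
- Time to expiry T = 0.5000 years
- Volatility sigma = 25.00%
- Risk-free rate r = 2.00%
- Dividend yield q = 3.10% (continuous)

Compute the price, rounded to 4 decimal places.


Answer: Price = 1.6147

Derivation:
d1 = (ln(S/K) + (r - q + 0.5*sigma^2) * T) / (sigma * sqrt(T)) = 0.12067975
d2 = d1 - sigma * sqrt(T) = -0.05609695
exp(-rT) = 0.99004983; exp(-qT) = 0.98461951
C = S_0 * exp(-qT) * N(d1) - K * exp(-rT) * N(d2)
N(d1) = 0.54802765; N(d2) = 0.47763229
C = 22.4300 * 0.98461951 * 0.54802765 - 22.1800 * 0.99004983 * 0.47763229 = 1.6147


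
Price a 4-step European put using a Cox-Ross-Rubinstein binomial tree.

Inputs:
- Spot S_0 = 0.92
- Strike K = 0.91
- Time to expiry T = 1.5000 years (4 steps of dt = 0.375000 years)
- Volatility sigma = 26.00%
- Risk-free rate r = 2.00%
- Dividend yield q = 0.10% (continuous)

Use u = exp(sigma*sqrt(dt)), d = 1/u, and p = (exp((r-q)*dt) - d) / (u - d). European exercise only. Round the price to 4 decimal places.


dt = T/N = 0.375000
u = exp(sigma*sqrt(dt)) = 1.172592; d = 1/u = 0.852811
p = (exp((r-q)*dt) - d) / (u - d) = 0.482640
Discount per step: exp(-r*dt) = 0.992528
Stock lattice S(k, i) with i counting down-moves:
  k=0: S(0,0) = 0.9200
  k=1: S(1,0) = 1.0788; S(1,1) = 0.7846
  k=2: S(2,0) = 1.2650; S(2,1) = 0.9200; S(2,2) = 0.6691
  k=3: S(3,0) = 1.4833; S(3,1) = 1.0788; S(3,2) = 0.7846; S(3,3) = 0.5706
  k=4: S(4,0) = 1.7393; S(4,1) = 1.2650; S(4,2) = 0.9200; S(4,3) = 0.6691; S(4,4) = 0.4866
Terminal payoffs V(N, i) = max(K - S_T, 0):
  V(4,0) = 0.000000; V(4,1) = 0.000000; V(4,2) = 0.000000; V(4,3) = 0.240896; V(4,4) = 0.423369
Backward induction: V(k, i) = exp(-r*dt) * [p * V(k+1, i) + (1-p) * V(k+1, i+1)].
  V(3,0) = exp(-r*dt) * [p*0.000000 + (1-p)*0.000000] = 0.000000
  V(3,1) = exp(-r*dt) * [p*0.000000 + (1-p)*0.000000] = 0.000000
  V(3,2) = exp(-r*dt) * [p*0.000000 + (1-p)*0.240896] = 0.123699
  V(3,3) = exp(-r*dt) * [p*0.240896 + (1-p)*0.423369] = 0.332795
  V(2,0) = exp(-r*dt) * [p*0.000000 + (1-p)*0.000000] = 0.000000
  V(2,1) = exp(-r*dt) * [p*0.000000 + (1-p)*0.123699] = 0.063518
  V(2,2) = exp(-r*dt) * [p*0.123699 + (1-p)*0.332795] = 0.230144
  V(1,0) = exp(-r*dt) * [p*0.000000 + (1-p)*0.063518] = 0.032616
  V(1,1) = exp(-r*dt) * [p*0.063518 + (1-p)*0.230144] = 0.148605
  V(0,0) = exp(-r*dt) * [p*0.032616 + (1-p)*0.148605] = 0.091932

Answer: Price = V(0,0) = 0.0919


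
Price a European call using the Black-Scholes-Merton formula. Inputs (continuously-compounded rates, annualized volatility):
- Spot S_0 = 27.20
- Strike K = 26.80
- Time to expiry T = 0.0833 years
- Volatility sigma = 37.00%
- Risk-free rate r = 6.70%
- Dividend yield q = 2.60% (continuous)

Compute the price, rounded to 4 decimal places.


d1 = (ln(S/K) + (r - q + 0.5*sigma^2) * T) / (sigma * sqrt(T)) = 0.22410920
d2 = d1 - sigma * sqrt(T) = 0.11732076
exp(-rT) = 0.99443445; exp(-qT) = 0.99783654
C = S_0 * exp(-qT) * N(d1) - K * exp(-rT) * N(d2)
N(d1) = 0.58866383; N(d2) = 0.54669706
C = 27.2000 * 0.99783654 * 0.58866383 - 26.8000 * 0.99443445 * 0.54669706 = 1.4071

Answer: Price = 1.4071


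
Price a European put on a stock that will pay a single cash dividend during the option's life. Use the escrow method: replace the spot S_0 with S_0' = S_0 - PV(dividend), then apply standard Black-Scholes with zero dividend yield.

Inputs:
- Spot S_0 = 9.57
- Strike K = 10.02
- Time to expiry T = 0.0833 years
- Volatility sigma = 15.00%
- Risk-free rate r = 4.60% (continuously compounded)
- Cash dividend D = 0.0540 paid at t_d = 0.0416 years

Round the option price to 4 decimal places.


PV(D) = D * exp(-r * t_d) = 0.0540 * 0.99808823 = 0.05389676
S_0' = S_0 - PV(D) = 9.5700 - 0.05389676 = 9.51610324
d1 = (ln(S_0'/K) + (r + sigma^2/2)*T) / (sigma*sqrt(T)) = -1.08167954
d2 = d1 - sigma*sqrt(T) = -1.12497215
exp(-rT) = 0.99617553
N(-d1) = 0.86030253; N(-d2) = 0.86969958
P = K * exp(-rT) * N(-d2) - S_0' * N(-d1) = 10.0200 * 0.99617553 * 0.86969958 - 9.51610324 * 0.86030253 = 0.4943

Answer: Price = 0.4943


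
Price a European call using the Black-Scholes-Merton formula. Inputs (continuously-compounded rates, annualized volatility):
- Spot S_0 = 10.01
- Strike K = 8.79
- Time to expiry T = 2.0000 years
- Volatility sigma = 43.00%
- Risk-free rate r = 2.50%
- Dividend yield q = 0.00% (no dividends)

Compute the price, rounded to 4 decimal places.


d1 = (ln(S/K) + (r - q + 0.5*sigma^2) * T) / (sigma * sqrt(T)) = 0.60000458
d2 = d1 - sigma * sqrt(T) = -0.00810726
exp(-rT) = 0.95122942; exp(-qT) = 1.00000000
C = S_0 * exp(-qT) * N(d1) - K * exp(-rT) * N(d2)
N(d1) = 0.72574841; N(d2) = 0.49676571
C = 10.0100 * 1.00000000 * 0.72574841 - 8.7900 * 0.95122942 * 0.49676571 = 3.1111

Answer: Price = 3.1111


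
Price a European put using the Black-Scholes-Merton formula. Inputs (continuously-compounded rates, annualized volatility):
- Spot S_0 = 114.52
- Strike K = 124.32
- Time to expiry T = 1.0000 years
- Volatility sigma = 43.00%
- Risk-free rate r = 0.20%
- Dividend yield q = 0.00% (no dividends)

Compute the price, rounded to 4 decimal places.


d1 = (ln(S/K) + (r - q + 0.5*sigma^2) * T) / (sigma * sqrt(T)) = 0.02869905
d2 = d1 - sigma * sqrt(T) = -0.40130095
exp(-rT) = 0.99800200; exp(-qT) = 1.00000000
P = K * exp(-rT) * N(-d2) - S_0 * exp(-qT) * N(-d1)
N(-d1) = 0.48855231; N(-d2) = 0.65590072
P = 124.3200 * 0.99800200 * 0.65590072 - 114.5200 * 1.00000000 * 0.48855231 = 25.4296

Answer: Price = 25.4296


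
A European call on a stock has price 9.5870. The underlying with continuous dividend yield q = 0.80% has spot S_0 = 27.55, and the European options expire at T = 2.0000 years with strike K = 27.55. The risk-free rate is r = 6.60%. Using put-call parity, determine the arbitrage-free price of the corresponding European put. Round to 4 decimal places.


Put-call parity: C - P = S_0 * exp(-qT) - K * exp(-rT).
S_0 * exp(-qT) = 27.5500 * 0.98412732 = 27.11270767
K * exp(-rT) = 27.5500 * 0.87634100 = 24.14319441
P = C - S*exp(-qT) + K*exp(-rT)
P = 9.5870 - 27.11270767 + 24.14319441 = 6.6175

Answer: Put price = 6.6175
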